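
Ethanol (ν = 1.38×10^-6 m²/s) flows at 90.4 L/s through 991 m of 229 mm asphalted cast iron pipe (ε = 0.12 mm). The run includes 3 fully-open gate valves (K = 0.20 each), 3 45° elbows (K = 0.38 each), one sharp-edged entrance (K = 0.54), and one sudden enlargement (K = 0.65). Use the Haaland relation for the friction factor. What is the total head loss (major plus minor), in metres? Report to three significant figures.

V = 4Q/(πD²) = 2.195 m/s; V²/2g = 0.2455 m
Re = 3.64×10^5, ε/D = 5.24×10^-4 → f = 0.01800 (Haaland)
Major: h_f = f(L/D)·V²/2g = 0.01800·4328·0.2455 = 19.13 m
Minor: ΣK = 2.93; h_m = ΣK·V²/2g = 0.7194 m
Total H_L = 19.13 + 0.7194 = 19.85 m

H_L ≈ 19.8 m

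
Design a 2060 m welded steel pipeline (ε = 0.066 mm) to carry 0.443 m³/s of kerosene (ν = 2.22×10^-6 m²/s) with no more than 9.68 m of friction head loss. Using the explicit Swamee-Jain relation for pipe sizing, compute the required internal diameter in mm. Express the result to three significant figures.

Swamee-Jain (Type III): D = 0.66·[ε^1.25·(LQ²/(gh_f))^4.75 + ν·Q^9.4·(L/(gh_f))^5.2]^0.04
LQ²/(gh_f) = 4.257; L/(gh_f) = 21.69
Term 1 = ε^1.25·(…)^4.75 = 0.00579; Term 2 = ν·Q^9.4·(…)^5.2 = 0.00936
D = 0.66·(0.00579 + 0.00936)^0.04 = 0.5582 m = 558 mm
Check: V = 1.81 m/s, Re = 4.55×10^5, f = 0.01483, h_f = 9.14 m ≈ 9.68 m ✓

D ≈ 558 mm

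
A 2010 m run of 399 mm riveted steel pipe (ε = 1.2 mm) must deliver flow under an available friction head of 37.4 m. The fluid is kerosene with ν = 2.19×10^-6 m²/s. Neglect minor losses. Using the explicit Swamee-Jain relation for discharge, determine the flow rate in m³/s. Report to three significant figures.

Q ≈ 0.293 m³/s

Swamee-Jain (Type II): Q = -0.965·√(gD⁵h_f/L)·ln[ε/(3.7D) + √(3.17ν²L/(gD³h_f))]
√(gD⁵h_f/L) = √(9.81·0.399⁵·37.4/2010) = 0.04296
ε/(3.7D) = 8.13×10^-4; √(3.17ν²L/(gD³h_f)) = 3.62×10^-5
Q = -0.965·0.04296·ln(8.491×10^-4) = 0.2932 m³/s
Check: V = 2.34 m/s, Re = 4.27×10^5, f = 0.02662, h_f = 37.6 m ≈ 37.4 m ✓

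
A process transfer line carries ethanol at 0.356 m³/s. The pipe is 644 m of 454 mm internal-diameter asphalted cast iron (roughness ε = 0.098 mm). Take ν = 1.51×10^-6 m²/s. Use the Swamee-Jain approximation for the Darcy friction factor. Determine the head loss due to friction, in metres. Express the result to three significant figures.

h_f ≈ 5.36 m

V = 4Q/(πD²) = 4·0.356/(π·0.454²) = 2.199 m/s
Re = VD/ν = 2.199·0.454/1.51×10^-6 = 6.61×10^5 → turbulent
ε/D = 0.098/454 = 2.16×10^-4
Swamee-Jain: f = 0.01533
h_f = f(L/D)V²/(2g) = 0.01533·(644/0.454)·2.199²/(2·9.81) = 5.359 m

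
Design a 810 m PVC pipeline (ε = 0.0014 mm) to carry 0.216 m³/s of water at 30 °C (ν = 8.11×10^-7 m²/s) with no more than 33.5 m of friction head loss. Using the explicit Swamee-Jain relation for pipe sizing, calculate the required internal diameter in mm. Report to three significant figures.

Swamee-Jain (Type III): D = 0.66·[ε^1.25·(LQ²/(gh_f))^4.75 + ν·Q^9.4·(L/(gh_f))^5.2]^0.04
LQ²/(gh_f) = 0.1150; L/(gh_f) = 2.465
Term 1 = ε^1.25·(…)^4.75 = 1.66×10^-12; Term 2 = ν·Q^9.4·(…)^5.2 = 4.90×10^-11
D = 0.66·(1.66×10^-12 + 4.90×10^-11)^0.04 = 0.2557 m = 256 mm
Check: V = 4.21 m/s, Re = 1.33×10^6, f = 0.01124, h_f = 32.1 m ≈ 33.5 m ✓

D ≈ 256 mm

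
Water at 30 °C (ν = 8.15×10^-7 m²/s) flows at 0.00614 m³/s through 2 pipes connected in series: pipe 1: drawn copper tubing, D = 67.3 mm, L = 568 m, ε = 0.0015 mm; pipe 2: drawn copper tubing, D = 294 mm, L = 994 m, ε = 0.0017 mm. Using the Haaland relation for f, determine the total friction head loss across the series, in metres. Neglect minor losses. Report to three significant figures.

Pipe 1: V = 1.726 m/s, Re = 1.43×10^5, ε/D = 2.23×10^-5, f = 0.01669, h_1 = f(L/D)V²/2g = 21.38 m
Pipe 2: V = 0.09044 m/s, Re = 3.26×10^4, ε/D = 5.78×10^-6, f = 0.02287, h_2 = f(L/D)V²/2g = 0.03223 m
Series → Q common, losses add: H = Σh = 21.42 m

H ≈ 21.4 m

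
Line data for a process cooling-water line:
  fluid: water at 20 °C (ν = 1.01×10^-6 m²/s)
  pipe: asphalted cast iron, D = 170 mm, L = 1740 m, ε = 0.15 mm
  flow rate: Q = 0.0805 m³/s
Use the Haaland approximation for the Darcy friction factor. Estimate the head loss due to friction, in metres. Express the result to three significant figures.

h_f ≈ 128 m

V = 4Q/(πD²) = 4·0.0805/(π·0.170²) = 3.547 m/s
Re = VD/ν = 3.547·0.170/1.01×10^-6 = 5.97×10^5 → turbulent
ε/D = 0.15/170 = 8.82×10^-4
Haaland: f = 0.01957
h_f = f(L/D)V²/(2g) = 0.01957·(1740/0.170)·3.547²/(2·9.81) = 128.4 m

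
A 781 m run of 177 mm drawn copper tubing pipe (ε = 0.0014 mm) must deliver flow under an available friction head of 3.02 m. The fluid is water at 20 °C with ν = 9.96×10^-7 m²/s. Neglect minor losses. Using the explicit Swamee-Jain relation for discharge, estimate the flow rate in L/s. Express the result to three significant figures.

Swamee-Jain (Type II): Q = -0.965·√(gD⁵h_f/L)·ln[ε/(3.7D) + √(3.17ν²L/(gD³h_f))]
√(gD⁵h_f/L) = √(9.81·0.177⁵·3.02/781) = 0.002567
ε/(3.7D) = 2.14×10^-6; √(3.17ν²L/(gD³h_f)) = 1.22×10^-4
Q = -0.965·0.002567·ln(1.244×10^-4) = 0.02228 m³/s
Check: V = 0.905 m/s, Re = 1.61×10^5, f = 0.01628, h_f = 3.00 m ≈ 3.02 m ✓

Q ≈ 22.3 L/s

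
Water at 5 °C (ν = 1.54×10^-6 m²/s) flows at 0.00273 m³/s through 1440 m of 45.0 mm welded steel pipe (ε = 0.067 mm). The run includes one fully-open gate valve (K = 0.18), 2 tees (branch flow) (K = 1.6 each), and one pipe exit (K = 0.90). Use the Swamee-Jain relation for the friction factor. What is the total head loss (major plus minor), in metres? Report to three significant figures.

V = 4Q/(πD²) = 1.717 m/s; V²/2g = 0.1502 m
Re = 5.02×10^4, ε/D = 0.00149 → f = 0.02551 (Swamee-Jain)
Major: h_f = f(L/D)·V²/2g = 0.02551·32000·0.1502 = 122.6 m
Minor: ΣK = 4.28; h_m = ΣK·V²/2g = 0.6427 m
Total H_L = 122.6 + 0.6427 = 123.2 m

H_L ≈ 123 m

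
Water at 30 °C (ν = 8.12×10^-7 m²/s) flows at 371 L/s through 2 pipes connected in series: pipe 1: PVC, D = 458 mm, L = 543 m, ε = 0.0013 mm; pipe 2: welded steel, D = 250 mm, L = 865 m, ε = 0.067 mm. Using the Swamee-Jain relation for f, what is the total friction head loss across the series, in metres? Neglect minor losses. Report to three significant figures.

H ≈ 155 m

Pipe 1: V = 2.252 m/s, Re = 1.27×10^6, ε/D = 2.84×10^-6, f = 0.01124, h_1 = f(L/D)V²/2g = 3.443 m
Pipe 2: V = 7.558 m/s, Re = 2.33×10^6, ε/D = 2.68×10^-4, f = 0.01502, h_2 = f(L/D)V²/2g = 151.3 m
Series → Q common, losses add: H = Σh = 154.7 m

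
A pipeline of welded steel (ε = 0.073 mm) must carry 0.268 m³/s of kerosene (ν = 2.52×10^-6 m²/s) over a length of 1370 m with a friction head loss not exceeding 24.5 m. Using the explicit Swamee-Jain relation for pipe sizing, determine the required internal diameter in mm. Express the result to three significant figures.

Swamee-Jain (Type III): D = 0.66·[ε^1.25·(LQ²/(gh_f))^4.75 + ν·Q^9.4·(L/(gh_f))^5.2]^0.04
LQ²/(gh_f) = 0.4094; L/(gh_f) = 5.700
Term 1 = ε^1.25·(…)^4.75 = 9.70×10^-8; Term 2 = ν·Q^9.4·(…)^5.2 = 9.05×10^-8
D = 0.66·(9.70×10^-8 + 9.05×10^-8)^0.04 = 0.3552 m = 355 mm
Check: V = 2.70 m/s, Re = 3.81×10^5, f = 0.01595, h_f = 22.9 m ≈ 24.5 m ✓

D ≈ 355 mm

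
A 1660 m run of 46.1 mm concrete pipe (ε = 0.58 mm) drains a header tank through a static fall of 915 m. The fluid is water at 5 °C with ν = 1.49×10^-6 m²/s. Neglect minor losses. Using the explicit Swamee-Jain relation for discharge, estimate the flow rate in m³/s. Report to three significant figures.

Q ≈ 0.00579 m³/s

Swamee-Jain (Type II): Q = -0.965·√(gD⁵h_f/L)·ln[ε/(3.7D) + √(3.17ν²L/(gD³h_f))]
√(gD⁵h_f/L) = √(9.81·0.0461⁵·915/1660) = 0.001061
ε/(3.7D) = 0.00340; √(3.17ν²L/(gD³h_f)) = 1.15×10^-4
Q = -0.965·0.001061·ln(0.003516) = 0.005786 m³/s
Check: V = 3.47 m/s, Re = 1.07×10^5, f = 0.04174, h_f = 921 m ≈ 915 m ✓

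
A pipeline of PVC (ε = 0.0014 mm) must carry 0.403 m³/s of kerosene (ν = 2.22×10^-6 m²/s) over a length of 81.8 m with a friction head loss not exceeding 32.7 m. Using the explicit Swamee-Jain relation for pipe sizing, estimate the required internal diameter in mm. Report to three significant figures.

D ≈ 210 mm

Swamee-Jain (Type III): D = 0.66·[ε^1.25·(LQ²/(gh_f))^4.75 + ν·Q^9.4·(L/(gh_f))^5.2]^0.04
LQ²/(gh_f) = 0.04141; L/(gh_f) = 0.2550
Term 1 = ε^1.25·(…)^4.75 = 1.30×10^-14; Term 2 = ν·Q^9.4·(…)^5.2 = 3.55×10^-13
D = 0.66·(1.30×10^-14 + 3.55×10^-13)^0.04 = 0.2100 m = 210 mm
Check: V = 11.6 m/s, Re = 1.10×10^6, f = 0.01160, h_f = 31.2 m ≈ 32.7 m ✓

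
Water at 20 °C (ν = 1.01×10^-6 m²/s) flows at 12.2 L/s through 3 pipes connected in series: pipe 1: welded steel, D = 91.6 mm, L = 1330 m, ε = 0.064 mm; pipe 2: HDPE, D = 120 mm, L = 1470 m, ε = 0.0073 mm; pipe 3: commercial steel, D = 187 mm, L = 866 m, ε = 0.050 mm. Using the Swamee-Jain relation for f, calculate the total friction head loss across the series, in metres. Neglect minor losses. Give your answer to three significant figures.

H ≈ 64.8 m

Pipe 1: V = 1.851 m/s, Re = 1.68×10^5, ε/D = 6.99×10^-4, f = 0.02019, h_1 = f(L/D)V²/2g = 51.21 m
Pipe 2: V = 1.079 m/s, Re = 1.28×10^5, ε/D = 6.08×10^-5, f = 0.01739, h_2 = f(L/D)V²/2g = 12.63 m
Pipe 3: V = 0.4442 m/s, Re = 8.22×10^4, ε/D = 2.67×10^-4, f = 0.01995, h_3 = f(L/D)V²/2g = 0.9294 m
Series → Q common, losses add: H = Σh = 64.77 m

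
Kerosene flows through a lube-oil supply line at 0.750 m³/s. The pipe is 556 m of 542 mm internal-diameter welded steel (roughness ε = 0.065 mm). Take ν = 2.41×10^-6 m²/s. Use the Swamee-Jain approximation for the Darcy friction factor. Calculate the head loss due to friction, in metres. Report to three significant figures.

h_f ≈ 7.82 m

V = 4Q/(πD²) = 4·0.750/(π·0.542²) = 3.251 m/s
Re = VD/ν = 3.251·0.542/2.41×10^-6 = 7.31×10^5 → turbulent
ε/D = 0.065/542 = 1.20×10^-4
Swamee-Jain: f = 0.01415
h_f = f(L/D)V²/(2g) = 0.01415·(556/0.542)·3.251²/(2·9.81) = 7.820 m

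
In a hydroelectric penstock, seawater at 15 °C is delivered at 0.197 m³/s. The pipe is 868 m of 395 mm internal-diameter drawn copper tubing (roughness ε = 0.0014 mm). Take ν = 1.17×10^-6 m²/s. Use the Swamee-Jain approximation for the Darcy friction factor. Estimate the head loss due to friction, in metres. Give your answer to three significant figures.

V = 4Q/(πD²) = 4·0.197/(π·0.395²) = 1.608 m/s
Re = VD/ν = 1.608·0.395/1.17×10^-6 = 5.43×10^5 → turbulent
ε/D = 0.0014/395 = 3.54×10^-6
Swamee-Jain: f = 0.01296
h_f = f(L/D)V²/(2g) = 0.01296·(868/0.395)·1.608²/(2·9.81) = 3.752 m

h_f ≈ 3.75 m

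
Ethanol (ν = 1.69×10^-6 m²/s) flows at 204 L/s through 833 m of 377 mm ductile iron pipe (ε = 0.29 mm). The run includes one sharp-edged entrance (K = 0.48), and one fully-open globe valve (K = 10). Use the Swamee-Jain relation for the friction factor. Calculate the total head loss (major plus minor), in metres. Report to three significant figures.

V = 4Q/(πD²) = 1.828 m/s; V²/2g = 0.1702 m
Re = 4.08×10^5, ε/D = 7.69×10^-4 → f = 0.01944 (Swamee-Jain)
Major: h_f = f(L/D)·V²/2g = 0.01944·2210·0.1702 = 7.310 m
Minor: ΣK = 10.5; h_m = ΣK·V²/2g = 1.784 m
Total H_L = 7.310 + 1.784 = 9.094 m

H_L ≈ 9.09 m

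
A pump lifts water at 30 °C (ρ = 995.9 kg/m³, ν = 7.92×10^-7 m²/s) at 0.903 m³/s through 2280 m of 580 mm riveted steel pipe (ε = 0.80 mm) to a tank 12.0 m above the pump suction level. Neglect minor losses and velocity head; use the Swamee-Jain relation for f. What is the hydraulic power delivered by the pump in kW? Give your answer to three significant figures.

V = 4Q/(πD²) = 3.418 m/s; Re = 2.50×10^6; ε/D = 0.00138; f = 0.02141
h_f = f(L/D)V²/2g = 50.11 m
Total head H = z + h_f = 12.0 + 50.11 = 62.11 m
P_hyd = ρgQH = 995.9·9.81·0.903·62.11 = 547.9 kW

P_hyd ≈ 548 kW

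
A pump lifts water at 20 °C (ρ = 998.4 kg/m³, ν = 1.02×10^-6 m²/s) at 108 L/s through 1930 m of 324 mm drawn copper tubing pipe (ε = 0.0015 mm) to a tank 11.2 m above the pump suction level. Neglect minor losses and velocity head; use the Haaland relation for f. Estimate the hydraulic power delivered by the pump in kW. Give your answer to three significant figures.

V = 4Q/(πD²) = 1.310 m/s; Re = 4.16×10^5; ε/D = 4.63×10^-6; f = 0.01355
h_f = f(L/D)V²/2g = 7.058 m
Total head H = z + h_f = 11.2 + 7.058 = 18.26 m
P_hyd = ρgQH = 998.4·9.81·0.108·18.26 = 19.31 kW

P_hyd ≈ 19.3 kW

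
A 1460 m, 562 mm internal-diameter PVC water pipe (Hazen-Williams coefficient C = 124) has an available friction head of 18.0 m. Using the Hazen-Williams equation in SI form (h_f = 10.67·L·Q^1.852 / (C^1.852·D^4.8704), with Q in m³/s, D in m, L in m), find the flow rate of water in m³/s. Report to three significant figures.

Rearranging: Q = [h_f·C^1.852·D^4.8704 / (10.67·L)]^(1/1.852)
Q = [18.0·124^1.852·0.562^4.8704 / (10.67·1460)]^0.540 = 0.7068 m³/s

Q ≈ 0.707 m³/s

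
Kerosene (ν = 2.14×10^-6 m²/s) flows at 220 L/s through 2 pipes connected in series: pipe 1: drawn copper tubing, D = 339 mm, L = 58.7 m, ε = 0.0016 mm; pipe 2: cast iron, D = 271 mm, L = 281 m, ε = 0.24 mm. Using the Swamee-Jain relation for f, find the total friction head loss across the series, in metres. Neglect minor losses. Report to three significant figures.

H ≈ 16.0 m

Pipe 1: V = 2.437 m/s, Re = 3.86×10^5, ε/D = 4.72×10^-6, f = 0.01378, h_1 = f(L/D)V²/2g = 0.7227 m
Pipe 2: V = 3.814 m/s, Re = 4.83×10^5, ε/D = 8.86×10^-4, f = 0.01986, h_2 = f(L/D)V²/2g = 15.27 m
Series → Q common, losses add: H = Σh = 15.99 m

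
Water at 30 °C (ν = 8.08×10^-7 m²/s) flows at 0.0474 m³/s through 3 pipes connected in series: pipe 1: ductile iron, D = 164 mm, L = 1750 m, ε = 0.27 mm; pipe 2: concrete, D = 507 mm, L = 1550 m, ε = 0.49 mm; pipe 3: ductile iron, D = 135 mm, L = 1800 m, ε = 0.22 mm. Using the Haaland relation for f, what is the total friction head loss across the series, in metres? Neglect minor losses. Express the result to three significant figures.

Pipe 1: V = 2.244 m/s, Re = 4.55×10^5, ε/D = 0.00165, f = 0.02270, h_1 = f(L/D)V²/2g = 62.17 m
Pipe 2: V = 0.2348 m/s, Re = 1.47×10^5, ε/D = 9.66×10^-4, f = 0.02118, h_2 = f(L/D)V²/2g = 0.1819 m
Pipe 3: V = 3.311 m/s, Re = 5.53×10^5, ε/D = 0.00163, f = 0.02258, h_3 = f(L/D)V²/2g = 168.2 m
Series → Q common, losses add: H = Σh = 230.6 m

H ≈ 231 m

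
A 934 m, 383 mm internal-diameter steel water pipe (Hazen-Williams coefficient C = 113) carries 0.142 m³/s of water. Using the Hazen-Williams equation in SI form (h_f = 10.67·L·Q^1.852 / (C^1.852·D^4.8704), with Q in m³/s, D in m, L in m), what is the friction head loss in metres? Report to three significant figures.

h_f = 10.67·934·0.142^1.852 / (113^1.852·0.383^4.8704) = 4.531 m

h_f ≈ 4.53 m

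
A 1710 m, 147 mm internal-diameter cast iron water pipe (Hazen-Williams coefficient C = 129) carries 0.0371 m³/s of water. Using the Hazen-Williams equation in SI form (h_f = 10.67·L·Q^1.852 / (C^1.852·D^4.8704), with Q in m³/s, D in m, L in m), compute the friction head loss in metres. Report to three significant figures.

h_f ≈ 57.3 m

h_f = 10.67·1710·0.0371^1.852 / (129^1.852·0.147^4.8704) = 57.32 m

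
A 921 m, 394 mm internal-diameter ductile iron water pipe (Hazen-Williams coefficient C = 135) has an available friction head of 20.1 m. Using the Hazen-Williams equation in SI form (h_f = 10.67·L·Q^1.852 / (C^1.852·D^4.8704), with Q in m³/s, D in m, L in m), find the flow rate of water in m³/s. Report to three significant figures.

Q ≈ 0.412 m³/s

Rearranging: Q = [h_f·C^1.852·D^4.8704 / (10.67·L)]^(1/1.852)
Q = [20.1·135^1.852·0.394^4.8704 / (10.67·921)]^0.540 = 0.4116 m³/s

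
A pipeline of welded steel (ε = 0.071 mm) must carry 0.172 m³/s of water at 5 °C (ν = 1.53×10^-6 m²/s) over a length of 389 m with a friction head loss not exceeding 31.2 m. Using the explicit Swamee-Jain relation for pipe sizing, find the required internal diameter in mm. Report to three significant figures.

Swamee-Jain (Type III): D = 0.66·[ε^1.25·(LQ²/(gh_f))^4.75 + ν·Q^9.4·(L/(gh_f))^5.2]^0.04
LQ²/(gh_f) = 0.03760; L/(gh_f) = 1.271
Term 1 = ε^1.25·(…)^4.75 = 1.11×10^-12; Term 2 = ν·Q^9.4·(…)^5.2 = 3.47×10^-13
D = 0.66·(1.11×10^-12 + 3.47×10^-13)^0.04 = 0.2219 m = 222 mm
Check: V = 4.45 m/s, Re = 6.45×10^5, f = 0.01627, h_f = 28.8 m ≈ 31.2 m ✓

D ≈ 222 mm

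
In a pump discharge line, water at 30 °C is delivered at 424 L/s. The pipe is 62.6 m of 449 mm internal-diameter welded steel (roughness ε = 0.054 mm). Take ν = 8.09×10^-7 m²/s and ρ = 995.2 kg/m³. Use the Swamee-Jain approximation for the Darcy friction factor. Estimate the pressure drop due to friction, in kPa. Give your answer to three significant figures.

V = 4Q/(πD²) = 4·0.424/(π·0.449²) = 2.678 m/s
Re = VD/ν = 2.678·0.449/8.09×10^-7 = 1.49×10^6 → turbulent
ε/D = 0.054/449 = 1.20×10^-4
Swamee-Jain: f = 0.01343
h_f = f(L/D)V²/(2g) = 0.01343·(62.6/0.449)·2.678²/(2·9.81) = 0.6844 m
Δp = ρg·h_f = 995.2·9.81·0.6844 = 6.682 kPa

Δp ≈ 6.68 kPa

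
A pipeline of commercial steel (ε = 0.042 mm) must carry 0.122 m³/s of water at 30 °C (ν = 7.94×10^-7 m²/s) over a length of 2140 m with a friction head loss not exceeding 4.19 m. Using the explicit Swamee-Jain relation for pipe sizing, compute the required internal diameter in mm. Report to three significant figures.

D ≈ 395 mm

Swamee-Jain (Type III): D = 0.66·[ε^1.25·(LQ²/(gh_f))^4.75 + ν·Q^9.4·(L/(gh_f))^5.2]^0.04
LQ²/(gh_f) = 0.7749; L/(gh_f) = 52.06
Term 1 = ε^1.25·(…)^4.75 = 1.01×10^-6; Term 2 = ν·Q^9.4·(…)^5.2 = 1.73×10^-6
D = 0.66·(1.01×10^-6 + 1.73×10^-6)^0.04 = 0.3954 m = 395 mm
Check: V = 0.994 m/s, Re = 4.95×10^5, f = 0.01456, h_f = 3.96 m ≈ 4.19 m ✓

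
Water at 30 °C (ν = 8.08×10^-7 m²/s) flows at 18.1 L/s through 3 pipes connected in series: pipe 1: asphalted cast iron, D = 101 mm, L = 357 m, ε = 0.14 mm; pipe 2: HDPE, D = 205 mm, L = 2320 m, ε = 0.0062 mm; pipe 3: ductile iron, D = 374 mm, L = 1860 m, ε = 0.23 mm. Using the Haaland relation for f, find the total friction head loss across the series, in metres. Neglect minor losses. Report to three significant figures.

H ≈ 23.3 m

Pipe 1: V = 2.259 m/s, Re = 2.82×10^5, ε/D = 0.00139, f = 0.02206, h_1 = f(L/D)V²/2g = 20.28 m
Pipe 2: V = 0.5484 m/s, Re = 1.39×10^5, ε/D = 3.02×10^-5, f = 0.01681, h_2 = f(L/D)V²/2g = 2.915 m
Pipe 3: V = 0.1648 m/s, Re = 7.63×10^4, ε/D = 6.15×10^-4, f = 0.02124, h_3 = f(L/D)V²/2g = 0.1462 m
Series → Q common, losses add: H = Σh = 23.34 m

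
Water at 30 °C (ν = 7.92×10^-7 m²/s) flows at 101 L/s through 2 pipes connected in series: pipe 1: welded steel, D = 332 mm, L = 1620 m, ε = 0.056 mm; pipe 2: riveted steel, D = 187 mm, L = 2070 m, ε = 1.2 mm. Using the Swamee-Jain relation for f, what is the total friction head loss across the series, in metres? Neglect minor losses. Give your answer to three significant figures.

Pipe 1: V = 1.167 m/s, Re = 4.89×10^5, ε/D = 1.69×10^-4, f = 0.01524, h_1 = f(L/D)V²/2g = 5.159 m
Pipe 2: V = 3.677 m/s, Re = 8.68×10^5, ε/D = 0.00642, f = 0.03295, h_2 = f(L/D)V²/2g = 251.4 m
Series → Q common, losses add: H = Σh = 256.6 m

H ≈ 257 m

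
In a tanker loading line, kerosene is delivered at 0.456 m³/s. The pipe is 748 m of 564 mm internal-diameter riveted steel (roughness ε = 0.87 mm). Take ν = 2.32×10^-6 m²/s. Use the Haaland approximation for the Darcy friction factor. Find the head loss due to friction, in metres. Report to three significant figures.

h_f ≈ 5.04 m

V = 4Q/(πD²) = 4·0.456/(π·0.564²) = 1.825 m/s
Re = VD/ν = 1.825·0.564/2.32×10^-6 = 4.44×10^5 → turbulent
ε/D = 0.87/564 = 0.00154
Haaland: f = 0.02236
h_f = f(L/D)V²/(2g) = 0.02236·(748/0.564)·1.825²/(2·9.81) = 5.036 m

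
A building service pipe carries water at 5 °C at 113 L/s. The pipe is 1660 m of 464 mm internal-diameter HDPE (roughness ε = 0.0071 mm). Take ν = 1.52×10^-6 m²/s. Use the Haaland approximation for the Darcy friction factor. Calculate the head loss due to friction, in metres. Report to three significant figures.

h_f ≈ 1.26 m

V = 4Q/(πD²) = 4·0.113/(π·0.464²) = 0.6683 m/s
Re = VD/ν = 0.6683·0.464/1.52×10^-6 = 2.04×10^5 → turbulent
ε/D = 0.0071/464 = 1.53×10^-5
Haaland: f = 0.01553
h_f = f(L/D)V²/(2g) = 0.01553·(1660/0.464)·0.6683²/(2·9.81) = 1.265 m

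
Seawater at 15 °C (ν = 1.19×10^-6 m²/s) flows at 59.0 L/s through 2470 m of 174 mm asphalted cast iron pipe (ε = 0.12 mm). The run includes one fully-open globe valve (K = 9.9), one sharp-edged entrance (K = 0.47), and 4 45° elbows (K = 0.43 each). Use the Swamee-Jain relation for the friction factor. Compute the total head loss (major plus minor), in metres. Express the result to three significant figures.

V = 4Q/(πD²) = 2.481 m/s; V²/2g = 0.3138 m
Re = 3.63×10^5, ε/D = 6.90×10^-4 → f = 0.01914 (Swamee-Jain)
Major: h_f = f(L/D)·V²/2g = 0.01914·14195·0.3138 = 85.27 m
Minor: ΣK = 12.1; h_m = ΣK·V²/2g = 3.794 m
Total H_L = 85.27 + 3.794 = 89.06 m

H_L ≈ 89.1 m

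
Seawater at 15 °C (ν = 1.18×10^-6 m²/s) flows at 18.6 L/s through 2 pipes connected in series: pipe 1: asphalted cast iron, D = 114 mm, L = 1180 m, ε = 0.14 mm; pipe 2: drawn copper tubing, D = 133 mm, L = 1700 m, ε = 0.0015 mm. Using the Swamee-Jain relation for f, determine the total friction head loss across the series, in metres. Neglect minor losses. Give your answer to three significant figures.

H ≈ 58.2 m

Pipe 1: V = 1.822 m/s, Re = 1.76×10^5, ε/D = 0.00123, f = 0.02220, h_1 = f(L/D)V²/2g = 38.90 m
Pipe 2: V = 1.339 m/s, Re = 1.51×10^5, ε/D = 1.13×10^-5, f = 0.01651, h_2 = f(L/D)V²/2g = 19.28 m
Series → Q common, losses add: H = Σh = 58.17 m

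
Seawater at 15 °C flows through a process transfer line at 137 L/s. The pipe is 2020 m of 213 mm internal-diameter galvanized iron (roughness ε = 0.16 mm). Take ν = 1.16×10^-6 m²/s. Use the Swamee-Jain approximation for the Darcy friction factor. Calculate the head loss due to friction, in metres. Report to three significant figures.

V = 4Q/(πD²) = 4·0.137/(π·0.213²) = 3.845 m/s
Re = VD/ν = 3.845·0.213/1.16×10^-6 = 7.06×10^5 → turbulent
ε/D = 0.16/213 = 7.51×10^-4
Swamee-Jain: f = 0.01897
h_f = f(L/D)V²/(2g) = 0.01897·(2020/0.213)·3.845²/(2·9.81) = 135.5 m

h_f ≈ 136 m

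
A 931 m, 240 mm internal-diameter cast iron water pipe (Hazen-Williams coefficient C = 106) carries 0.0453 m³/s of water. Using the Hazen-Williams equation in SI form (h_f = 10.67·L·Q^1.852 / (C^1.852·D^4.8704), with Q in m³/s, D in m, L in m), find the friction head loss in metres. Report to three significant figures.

h_f ≈ 5.97 m

h_f = 10.67·931·0.0453^1.852 / (106^1.852·0.240^4.8704) = 5.970 m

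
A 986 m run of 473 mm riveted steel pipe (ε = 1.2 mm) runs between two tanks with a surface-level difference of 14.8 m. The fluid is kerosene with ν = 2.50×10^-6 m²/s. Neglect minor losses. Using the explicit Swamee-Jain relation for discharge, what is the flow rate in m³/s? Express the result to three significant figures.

Q ≈ 0.412 m³/s

Swamee-Jain (Type II): Q = -0.965·√(gD⁵h_f/L)·ln[ε/(3.7D) + √(3.17ν²L/(gD³h_f))]
√(gD⁵h_f/L) = √(9.81·0.473⁵·14.8/986) = 0.05904
ε/(3.7D) = 6.86×10^-4; √(3.17ν²L/(gD³h_f)) = 3.57×10^-5
Q = -0.965·0.05904·ln(7.213×10^-4) = 0.4122 m³/s
Check: V = 2.35 m/s, Re = 4.44×10^5, f = 0.02544, h_f = 14.9 m ≈ 14.8 m ✓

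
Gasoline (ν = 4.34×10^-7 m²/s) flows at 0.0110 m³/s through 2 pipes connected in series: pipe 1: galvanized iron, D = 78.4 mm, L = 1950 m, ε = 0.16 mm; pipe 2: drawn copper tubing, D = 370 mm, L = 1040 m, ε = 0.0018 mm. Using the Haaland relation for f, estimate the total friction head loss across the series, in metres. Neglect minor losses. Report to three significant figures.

H ≈ 158 m

Pipe 1: V = 2.279 m/s, Re = 4.12×10^5, ε/D = 0.00204, f = 0.02398, h_1 = f(L/D)V²/2g = 157.8 m
Pipe 2: V = 0.1023 m/s, Re = 8.72×10^4, ε/D = 4.86×10^-6, f = 0.01836, h_2 = f(L/D)V²/2g = 0.02753 m
Series → Q common, losses add: H = Σh = 157.9 m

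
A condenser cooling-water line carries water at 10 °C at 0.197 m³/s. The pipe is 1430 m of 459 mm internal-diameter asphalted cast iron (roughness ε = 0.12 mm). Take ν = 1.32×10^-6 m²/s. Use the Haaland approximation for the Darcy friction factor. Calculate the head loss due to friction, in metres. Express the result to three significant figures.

h_f ≈ 3.62 m

V = 4Q/(πD²) = 4·0.197/(π·0.459²) = 1.191 m/s
Re = VD/ν = 1.191·0.459/1.32×10^-6 = 4.14×10^5 → turbulent
ε/D = 0.12/459 = 2.61×10^-4
Haaland: f = 0.01606
h_f = f(L/D)V²/(2g) = 0.01606·(1430/0.459)·1.191²/(2·9.81) = 3.615 m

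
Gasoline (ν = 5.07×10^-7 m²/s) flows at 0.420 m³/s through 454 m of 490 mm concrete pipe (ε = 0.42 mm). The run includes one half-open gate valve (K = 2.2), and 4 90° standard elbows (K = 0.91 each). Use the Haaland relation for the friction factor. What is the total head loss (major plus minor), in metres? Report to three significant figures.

V = 4Q/(πD²) = 2.227 m/s; V²/2g = 0.2528 m
Re = 2.15×10^6, ε/D = 8.57×10^-4 → f = 0.01910 (Haaland)
Major: h_f = f(L/D)·V²/2g = 0.01910·926.5·0.2528 = 4.474 m
Minor: ΣK = 5.84; h_m = ΣK·V²/2g = 1.477 m
Total H_L = 4.474 + 1.477 = 5.950 m

H_L ≈ 5.95 m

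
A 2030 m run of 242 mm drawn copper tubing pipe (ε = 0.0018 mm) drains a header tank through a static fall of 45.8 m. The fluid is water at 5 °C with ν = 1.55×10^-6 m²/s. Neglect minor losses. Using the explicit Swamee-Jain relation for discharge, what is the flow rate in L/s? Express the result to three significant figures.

Q ≈ 129 L/s

Swamee-Jain (Type II): Q = -0.965·√(gD⁵h_f/L)·ln[ε/(3.7D) + √(3.17ν²L/(gD³h_f))]
√(gD⁵h_f/L) = √(9.81·0.242⁵·45.8/2030) = 0.01355
ε/(3.7D) = 2.01×10^-6; √(3.17ν²L/(gD³h_f)) = 4.93×10^-5
Q = -0.965·0.01355·ln(5.128×10^-5) = 0.1292 m³/s
Check: V = 2.81 m/s, Re = 4.39×10^5, f = 0.01351, h_f = 45.6 m ≈ 45.8 m ✓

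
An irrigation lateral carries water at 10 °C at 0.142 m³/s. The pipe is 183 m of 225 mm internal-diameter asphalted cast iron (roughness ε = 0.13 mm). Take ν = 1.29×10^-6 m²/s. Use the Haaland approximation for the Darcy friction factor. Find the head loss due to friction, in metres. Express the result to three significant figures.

h_f ≈ 9.47 m

V = 4Q/(πD²) = 4·0.142/(π·0.225²) = 3.571 m/s
Re = VD/ν = 3.571·0.225/1.29×10^-6 = 6.23×10^5 → turbulent
ε/D = 0.13/225 = 5.78×10^-4
Haaland: f = 0.01791
h_f = f(L/D)V²/(2g) = 0.01791·(183/0.225)·3.571²/(2·9.81) = 9.471 m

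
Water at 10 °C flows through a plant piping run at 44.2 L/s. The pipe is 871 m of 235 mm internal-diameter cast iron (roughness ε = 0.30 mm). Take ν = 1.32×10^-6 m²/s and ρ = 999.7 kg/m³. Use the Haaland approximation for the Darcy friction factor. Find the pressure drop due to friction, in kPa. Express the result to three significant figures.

Δp ≈ 42.4 kPa

V = 4Q/(πD²) = 4·0.0442/(π·0.235²) = 1.019 m/s
Re = VD/ν = 1.019·0.235/1.32×10^-6 = 1.81×10^5 → turbulent
ε/D = 0.30/235 = 0.00128
Haaland: f = 0.02205
h_f = f(L/D)V²/(2g) = 0.02205·(871/0.235)·1.019²/(2·9.81) = 4.327 m
Δp = ρg·h_f = 999.7·9.81·4.327 = 42.43 kPa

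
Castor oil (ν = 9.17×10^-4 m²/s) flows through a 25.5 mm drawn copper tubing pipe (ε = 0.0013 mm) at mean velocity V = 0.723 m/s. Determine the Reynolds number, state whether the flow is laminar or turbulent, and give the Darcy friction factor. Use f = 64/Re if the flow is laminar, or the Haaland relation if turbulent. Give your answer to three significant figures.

Re ≈ 20.1; laminar; f = 64/Re ≈ 3.18

Re = VD/ν = 0.7230·0.0255/9.17×10^-4 = 20.1
Re < 2300 → laminar → f = 64/Re = 3.183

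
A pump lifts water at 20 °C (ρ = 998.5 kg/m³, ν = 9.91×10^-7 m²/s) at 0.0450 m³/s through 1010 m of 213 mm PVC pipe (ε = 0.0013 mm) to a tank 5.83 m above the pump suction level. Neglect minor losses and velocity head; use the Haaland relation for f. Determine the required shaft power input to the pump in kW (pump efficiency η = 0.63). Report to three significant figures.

P_shaft ≈ 8.03 kW

V = 4Q/(πD²) = 1.263 m/s; Re = 2.71×10^5; ε/D = 6.10×10^-6; f = 0.01466
h_f = f(L/D)V²/2g = 5.651 m
Total head H = z + h_f = 5.83 + 5.651 = 11.48 m
P_hyd = ρgQH = 998.5·9.81·0.0450·11.48 = 5.061 kW
P_shaft = P_hyd/η = 5.061/0.63 = 8.033 kW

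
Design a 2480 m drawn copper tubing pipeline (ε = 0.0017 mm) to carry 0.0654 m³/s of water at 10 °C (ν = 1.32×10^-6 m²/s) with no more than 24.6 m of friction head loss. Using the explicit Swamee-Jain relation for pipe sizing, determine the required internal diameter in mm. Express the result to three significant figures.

D ≈ 224 mm

Swamee-Jain (Type III): D = 0.66·[ε^1.25·(LQ²/(gh_f))^4.75 + ν·Q^9.4·(L/(gh_f))^5.2]^0.04
LQ²/(gh_f) = 0.04395; L/(gh_f) = 10.28
Term 1 = ε^1.25·(…)^4.75 = 2.20×10^-14; Term 2 = ν·Q^9.4·(…)^5.2 = 1.77×10^-12
D = 0.66·(2.20×10^-14 + 1.77×10^-12)^0.04 = 0.2237 m = 224 mm
Check: V = 1.66 m/s, Re = 2.82×10^5, f = 0.01463, h_f = 22.9 m ≈ 24.6 m ✓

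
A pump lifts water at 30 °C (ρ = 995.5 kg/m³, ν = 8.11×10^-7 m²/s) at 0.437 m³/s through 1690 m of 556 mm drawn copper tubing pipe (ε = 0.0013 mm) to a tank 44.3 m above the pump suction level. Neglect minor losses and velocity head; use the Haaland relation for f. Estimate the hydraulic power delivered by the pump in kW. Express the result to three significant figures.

P_hyd ≈ 213 kW

V = 4Q/(πD²) = 1.800 m/s; Re = 1.23×10^6; ε/D = 2.34×10^-6; f = 0.01123
h_f = f(L/D)V²/2g = 5.636 m
Total head H = z + h_f = 44.3 + 5.636 = 49.94 m
P_hyd = ρgQH = 995.5·9.81·0.437·49.94 = 213.1 kW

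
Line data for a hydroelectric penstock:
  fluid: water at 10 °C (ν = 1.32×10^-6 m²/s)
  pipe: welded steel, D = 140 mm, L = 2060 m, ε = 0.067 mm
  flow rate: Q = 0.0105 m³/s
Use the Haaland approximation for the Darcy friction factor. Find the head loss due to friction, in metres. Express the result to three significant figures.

h_f ≈ 7.29 m

V = 4Q/(πD²) = 4·0.0105/(π·0.140²) = 0.6821 m/s
Re = VD/ν = 0.6821·0.140/1.32×10^-6 = 7.23×10^4 → turbulent
ε/D = 0.067/140 = 4.79×10^-4
Haaland: f = 0.02090
h_f = f(L/D)V²/(2g) = 0.02090·(2060/0.140)·0.6821²/(2·9.81) = 7.294 m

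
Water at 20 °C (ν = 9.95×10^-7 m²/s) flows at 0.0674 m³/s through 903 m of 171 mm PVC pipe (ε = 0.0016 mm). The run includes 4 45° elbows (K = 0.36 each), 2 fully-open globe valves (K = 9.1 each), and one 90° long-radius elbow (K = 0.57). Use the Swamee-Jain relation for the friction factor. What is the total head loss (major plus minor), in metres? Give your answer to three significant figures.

V = 4Q/(πD²) = 2.935 m/s; V²/2g = 0.4390 m
Re = 5.04×10^5, ε/D = 9.36×10^-6 → f = 0.01322 (Swamee-Jain)
Major: h_f = f(L/D)·V²/2g = 0.01322·5281·0.4390 = 30.65 m
Minor: ΣK = 20.2; h_m = ΣK·V²/2g = 8.872 m
Total H_L = 30.65 + 8.872 = 39.52 m

H_L ≈ 39.5 m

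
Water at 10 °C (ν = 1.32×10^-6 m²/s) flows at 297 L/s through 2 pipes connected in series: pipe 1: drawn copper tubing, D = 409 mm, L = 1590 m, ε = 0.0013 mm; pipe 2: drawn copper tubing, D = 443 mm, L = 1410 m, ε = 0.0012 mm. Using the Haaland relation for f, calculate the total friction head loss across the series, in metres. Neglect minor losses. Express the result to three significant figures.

Pipe 1: V = 2.261 m/s, Re = 7.00×10^5, ε/D = 3.18×10^-6, f = 0.01235, h_1 = f(L/D)V²/2g = 12.51 m
Pipe 2: V = 1.927 m/s, Re = 6.47×10^5, ε/D = 2.71×10^-6, f = 0.01252, h_2 = f(L/D)V²/2g = 7.540 m
Series → Q common, losses add: H = Σh = 20.05 m

H ≈ 20.0 m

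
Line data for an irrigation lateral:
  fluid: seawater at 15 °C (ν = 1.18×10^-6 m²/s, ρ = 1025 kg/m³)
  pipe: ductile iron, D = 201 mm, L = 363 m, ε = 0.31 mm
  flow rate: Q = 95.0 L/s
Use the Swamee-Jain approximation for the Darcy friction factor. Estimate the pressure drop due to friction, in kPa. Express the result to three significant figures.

Δp ≈ 186 kPa

V = 4Q/(πD²) = 4·0.0950/(π·0.201²) = 2.994 m/s
Re = VD/ν = 2.994·0.201/1.18×10^-6 = 5.10×10^5 → turbulent
ε/D = 0.31/201 = 0.00154
Swamee-Jain: f = 0.02243
h_f = f(L/D)V²/(2g) = 0.02243·(363/0.201)·2.994²/(2·9.81) = 18.51 m
Δp = ρg·h_f = 1025·9.81·18.51 = 186.1 kPa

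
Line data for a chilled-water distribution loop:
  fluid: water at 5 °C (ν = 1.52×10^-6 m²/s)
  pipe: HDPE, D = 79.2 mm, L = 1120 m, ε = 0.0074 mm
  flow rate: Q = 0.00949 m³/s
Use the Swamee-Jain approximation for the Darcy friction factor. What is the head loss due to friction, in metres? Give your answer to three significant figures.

V = 4Q/(πD²) = 4·0.00949/(π·0.0792²) = 1.926 m/s
Re = VD/ν = 1.926·0.0792/1.52×10^-6 = 1.00×10^5 → turbulent
ε/D = 0.0074/79.2 = 9.34×10^-5
Swamee-Jain: f = 0.01840
h_f = f(L/D)V²/(2g) = 0.01840·(1120/0.0792)·1.926²/(2·9.81) = 49.22 m

h_f ≈ 49.2 m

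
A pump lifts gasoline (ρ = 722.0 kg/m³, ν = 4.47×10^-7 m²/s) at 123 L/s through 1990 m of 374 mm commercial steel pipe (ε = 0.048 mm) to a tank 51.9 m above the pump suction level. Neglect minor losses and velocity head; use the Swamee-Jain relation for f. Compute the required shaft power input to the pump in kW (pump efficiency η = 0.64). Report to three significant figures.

P_shaft ≈ 77.1 kW

V = 4Q/(πD²) = 1.120 m/s; Re = 9.37×10^5; ε/D = 1.28×10^-4; f = 0.01397
h_f = f(L/D)V²/2g = 4.751 m
Total head H = z + h_f = 51.9 + 4.751 = 56.65 m
P_hyd = ρgQH = 722.0·9.81·0.123·56.65 = 49.35 kW
P_shaft = P_hyd/η = 49.35/0.64 = 77.11 kW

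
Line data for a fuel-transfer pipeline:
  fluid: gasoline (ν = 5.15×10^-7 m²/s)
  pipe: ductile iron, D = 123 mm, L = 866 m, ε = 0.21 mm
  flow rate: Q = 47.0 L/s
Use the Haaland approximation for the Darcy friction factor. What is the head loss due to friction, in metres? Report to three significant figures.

h_f ≈ 127 m

V = 4Q/(πD²) = 4·0.0470/(π·0.123²) = 3.955 m/s
Re = VD/ν = 3.955·0.123/5.15×10^-7 = 9.45×10^5 → turbulent
ε/D = 0.21/123 = 0.00171
Haaland: f = 0.02270
h_f = f(L/D)V²/(2g) = 0.02270·(866/0.123)·3.955²/(2·9.81) = 127.5 m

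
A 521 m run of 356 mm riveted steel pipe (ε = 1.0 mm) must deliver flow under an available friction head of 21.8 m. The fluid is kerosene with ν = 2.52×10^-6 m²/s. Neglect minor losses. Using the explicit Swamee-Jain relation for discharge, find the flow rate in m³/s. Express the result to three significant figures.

Swamee-Jain (Type II): Q = -0.965·√(gD⁵h_f/L)·ln[ε/(3.7D) + √(3.17ν²L/(gD³h_f))]
√(gD⁵h_f/L) = √(9.81·0.356⁵·21.8/521) = 0.04845
ε/(3.7D) = 7.59×10^-4; √(3.17ν²L/(gD³h_f)) = 3.30×10^-5
Q = -0.965·0.04845·ln(7.922×10^-4) = 0.3338 m³/s
Check: V = 3.35 m/s, Re = 4.74×10^5, f = 0.02610, h_f = 21.9 m ≈ 21.8 m ✓

Q ≈ 0.334 m³/s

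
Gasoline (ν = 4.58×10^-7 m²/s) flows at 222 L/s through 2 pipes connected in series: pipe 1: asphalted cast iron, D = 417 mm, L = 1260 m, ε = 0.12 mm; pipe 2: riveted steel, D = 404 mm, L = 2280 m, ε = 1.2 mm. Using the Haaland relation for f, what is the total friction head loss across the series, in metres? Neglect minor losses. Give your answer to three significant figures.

H ≈ 28.8 m

Pipe 1: V = 1.626 m/s, Re = 1.48×10^6, ε/D = 2.88×10^-4, f = 0.01529, h_1 = f(L/D)V²/2g = 6.221 m
Pipe 2: V = 1.732 m/s, Re = 1.53×10^6, ε/D = 0.00297, f = 0.02623, h_2 = f(L/D)V²/2g = 22.62 m
Series → Q common, losses add: H = Σh = 28.85 m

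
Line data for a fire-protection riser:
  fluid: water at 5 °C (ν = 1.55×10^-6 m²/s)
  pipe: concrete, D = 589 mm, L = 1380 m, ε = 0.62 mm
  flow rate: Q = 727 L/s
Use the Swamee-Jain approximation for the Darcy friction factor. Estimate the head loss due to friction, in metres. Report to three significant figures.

V = 4Q/(πD²) = 4·0.727/(π·0.589²) = 2.668 m/s
Re = VD/ν = 2.668·0.589/1.55×10^-6 = 1.01×10^6 → turbulent
ε/D = 0.62/589 = 0.00105
Swamee-Jain: f = 0.02026
h_f = f(L/D)V²/(2g) = 0.02026·(1380/0.589)·2.668²/(2·9.81) = 17.22 m

h_f ≈ 17.2 m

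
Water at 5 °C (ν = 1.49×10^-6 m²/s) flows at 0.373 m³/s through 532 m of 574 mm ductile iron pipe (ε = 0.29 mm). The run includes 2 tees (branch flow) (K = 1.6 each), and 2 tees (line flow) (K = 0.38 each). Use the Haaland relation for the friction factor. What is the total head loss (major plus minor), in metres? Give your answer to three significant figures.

V = 4Q/(πD²) = 1.441 m/s; V²/2g = 0.1059 m
Re = 5.55×10^5, ε/D = 5.05×10^-4 → f = 0.01753 (Haaland)
Major: h_f = f(L/D)·V²/2g = 0.01753·926.8·0.1059 = 1.721 m
Minor: ΣK = 3.96; h_m = ΣK·V²/2g = 0.4194 m
Total H_L = 1.721 + 0.4194 = 2.140 m

H_L ≈ 2.14 m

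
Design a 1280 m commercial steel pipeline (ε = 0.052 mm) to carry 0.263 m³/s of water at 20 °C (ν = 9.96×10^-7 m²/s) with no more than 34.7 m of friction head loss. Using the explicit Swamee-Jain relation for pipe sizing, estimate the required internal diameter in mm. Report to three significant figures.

Swamee-Jain (Type III): D = 0.66·[ε^1.25·(LQ²/(gh_f))^4.75 + ν·Q^9.4·(L/(gh_f))^5.2]^0.04
LQ²/(gh_f) = 0.2601; L/(gh_f) = 3.760
Term 1 = ε^1.25·(…)^4.75 = 7.36×10^-9; Term 2 = ν·Q^9.4·(…)^5.2 = 3.44×10^-9
D = 0.66·(7.36×10^-9 + 3.44×10^-9)^0.04 = 0.3169 m = 317 mm
Check: V = 3.34 m/s, Re = 1.06×10^6, f = 0.01431, h_f = 32.8 m ≈ 34.7 m ✓

D ≈ 317 mm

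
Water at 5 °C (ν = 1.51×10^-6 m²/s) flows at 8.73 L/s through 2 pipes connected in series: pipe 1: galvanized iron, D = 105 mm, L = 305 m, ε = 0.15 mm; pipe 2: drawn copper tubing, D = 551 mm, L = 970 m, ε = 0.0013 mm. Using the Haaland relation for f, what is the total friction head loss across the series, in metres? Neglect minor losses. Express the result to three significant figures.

H ≈ 3.62 m

Pipe 1: V = 1.008 m/s, Re = 7.01×10^4, ε/D = 0.00143, f = 0.02404, h_1 = f(L/D)V²/2g = 3.617 m
Pipe 2: V = 0.03661 m/s, Re = 1.34×10^4, ε/D = 2.36×10^-6, f = 0.02857, h_2 = f(L/D)V²/2g = 0.003436 m
Series → Q common, losses add: H = Σh = 3.621 m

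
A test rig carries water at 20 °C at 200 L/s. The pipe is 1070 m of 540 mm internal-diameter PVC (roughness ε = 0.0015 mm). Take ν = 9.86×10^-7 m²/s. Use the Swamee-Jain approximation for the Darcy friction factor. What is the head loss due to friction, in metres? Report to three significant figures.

V = 4Q/(πD²) = 4·0.200/(π·0.540²) = 0.8733 m/s
Re = VD/ν = 0.8733·0.540/9.86×10^-7 = 4.78×10^5 → turbulent
ε/D = 0.0015/540 = 2.78×10^-6
Swamee-Jain: f = 0.01324
h_f = f(L/D)V²/(2g) = 0.01324·(1070/0.540)·0.8733²/(2·9.81) = 1.020 m

h_f ≈ 1.02 m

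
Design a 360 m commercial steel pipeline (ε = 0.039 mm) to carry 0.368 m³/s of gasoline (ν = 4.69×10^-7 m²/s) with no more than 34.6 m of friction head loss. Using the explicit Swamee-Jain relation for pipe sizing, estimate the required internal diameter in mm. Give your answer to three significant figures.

D ≈ 277 mm

Swamee-Jain (Type III): D = 0.66·[ε^1.25·(LQ²/(gh_f))^4.75 + ν·Q^9.4·(L/(gh_f))^5.2]^0.04
LQ²/(gh_f) = 0.1436; L/(gh_f) = 1.061
Term 1 = ε^1.25·(…)^4.75 = 3.06×10^-10; Term 2 = ν·Q^9.4·(…)^5.2 = 5.28×10^-11
D = 0.66·(3.06×10^-10 + 5.28×10^-11)^0.04 = 0.2765 m = 277 mm
Check: V = 6.13 m/s, Re = 3.61×10^6, f = 0.01325, h_f = 33.0 m ≈ 34.6 m ✓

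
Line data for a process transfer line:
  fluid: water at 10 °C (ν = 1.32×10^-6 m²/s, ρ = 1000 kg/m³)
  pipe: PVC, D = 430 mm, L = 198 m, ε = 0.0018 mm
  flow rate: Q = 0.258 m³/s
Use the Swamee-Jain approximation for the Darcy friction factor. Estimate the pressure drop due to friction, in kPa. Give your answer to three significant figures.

Δp ≈ 9.32 kPa

V = 4Q/(πD²) = 4·0.258/(π·0.430²) = 1.777 m/s
Re = VD/ν = 1.777·0.430/1.32×10^-6 = 5.79×10^5 → turbulent
ε/D = 0.0018/430 = 4.19×10^-6
Swamee-Jain: f = 0.01283
h_f = f(L/D)V²/(2g) = 0.01283·(198/0.430)·1.777²/(2·9.81) = 0.9504 m
Δp = ρg·h_f = 1000·9.81·0.9504 = 9.323 kPa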